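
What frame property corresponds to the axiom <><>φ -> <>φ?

transitivity: forall x forall y forall z (Rxy & Ryz -> Rxz)

This is frame-equivalent to □φ → □□φ (substitute ¬φ for φ and contrapose).
Suppose □φ→□□φ is valid. Take Rxy, Ryz and set V(φ)={w : Rxw}. Then □φ at x, so □□φ at x, so □φ at y, so φ at z, i.e. Rxz.
Conversely, any frame satisfying forall x forall y forall z (Rxy & Ryz -> Rxz) validates the schema.
Frame condition: forall x forall y forall z (Rxy & Ryz -> Rxz).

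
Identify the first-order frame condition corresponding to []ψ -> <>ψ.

Suppose □ψ→◇ψ is valid. At any x set V(ψ)=W. Then □ψ at x, so ◇ψ at x, so x has a successor.
The converse is a direct semantic check.
Frame condition: forall x exists y Rxy.

Seriality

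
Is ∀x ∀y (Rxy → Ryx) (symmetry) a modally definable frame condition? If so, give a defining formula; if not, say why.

Yes — defined by p → □◇p

Yes: it is symmetry, defined by the B schema p → □◇p.
Suppose p→□◇p is valid. Take Rxy and set V(p)={x}. Then p at x, so □◇p at x, so ◇p at y, so some z with Ryz has p; z=x, i.e. Ryx.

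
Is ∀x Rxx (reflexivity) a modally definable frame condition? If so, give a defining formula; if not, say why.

This is a Sahlqvist condition; the T axiom □p → p defines it.
Suppose □p→p is valid. At any x set V(p)={w : Rxw}. Then □p holds at x, so p holds at x, i.e. Rxx.

Yes — defined by □p → p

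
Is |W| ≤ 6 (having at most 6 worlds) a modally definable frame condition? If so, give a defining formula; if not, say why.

If a class were modally definable it would be closed under disjoint unions (Goldblatt–Thomason).
Any modal formula valid on each of 7 disjoint one-world frames is valid on their disjoint union (validity is preserved under disjoint unions). Each one-world frame has |W|=1≤6, but the union has |W|=7.
So the class is not modally definable.

Not definable by any modal formula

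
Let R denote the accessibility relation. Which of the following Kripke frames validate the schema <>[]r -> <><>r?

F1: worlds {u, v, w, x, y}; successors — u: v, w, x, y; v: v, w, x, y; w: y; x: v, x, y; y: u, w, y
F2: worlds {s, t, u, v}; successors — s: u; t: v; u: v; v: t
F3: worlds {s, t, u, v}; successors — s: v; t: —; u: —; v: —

The schema corresponds to a generalized confluence (Geach) condition: forall x forall y (xRy -> exists w (yRw & x R^2 w)).
F1: ✓.
F2: ✓.
F3: fails — sRv but no w with vRw and sR²w.
Valid on: F1, F2.

F1, F2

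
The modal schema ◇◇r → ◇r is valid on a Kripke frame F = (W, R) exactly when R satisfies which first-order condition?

This is a form of the 4 axiom.
It corresponds to transitivity: ∀x ∀y ∀z (Rxy ∧ Ryz → Rxz).

transitivity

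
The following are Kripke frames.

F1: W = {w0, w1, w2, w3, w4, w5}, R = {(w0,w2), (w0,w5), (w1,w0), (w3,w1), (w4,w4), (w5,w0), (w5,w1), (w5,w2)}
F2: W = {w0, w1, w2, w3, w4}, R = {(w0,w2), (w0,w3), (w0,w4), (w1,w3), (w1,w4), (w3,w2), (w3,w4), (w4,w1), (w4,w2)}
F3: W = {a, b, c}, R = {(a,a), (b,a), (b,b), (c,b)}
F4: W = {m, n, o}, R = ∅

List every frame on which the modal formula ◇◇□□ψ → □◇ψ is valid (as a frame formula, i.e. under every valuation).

F3, F4

The schema corresponds to a generalized confluence (Geach) condition: ∀x ∀y ∀z ((xR²y ∧ xRz) → ∃w (yR²w ∧ zRw)).
F1: fails — w0R²w0, w0Rw2 but no w with w0R²w and w2Rw.
F2: fails — w0R²w1, w0Rw2 but no w with w1R²w and w2Rw.
F3: holds.
F4: holds.
Valid on: F3, F4.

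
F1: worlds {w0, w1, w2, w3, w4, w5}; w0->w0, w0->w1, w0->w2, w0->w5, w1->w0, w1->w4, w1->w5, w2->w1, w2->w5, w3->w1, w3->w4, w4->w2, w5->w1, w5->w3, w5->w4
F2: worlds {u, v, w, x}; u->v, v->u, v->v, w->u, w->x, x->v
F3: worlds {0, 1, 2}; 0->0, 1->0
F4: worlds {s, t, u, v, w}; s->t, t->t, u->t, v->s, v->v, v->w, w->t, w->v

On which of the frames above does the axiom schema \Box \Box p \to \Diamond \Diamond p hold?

This is the axiom for a generalized confluence (Geach) condition; its first-order frame correspondent is \forall x \exists w (x R^2 w \wedge x R^2 w).
F1: condition met.
F2: condition met.
F3: fails — at 2 but no w with 2R²w and 2R²w.
F4: condition met.

F1, F2, F4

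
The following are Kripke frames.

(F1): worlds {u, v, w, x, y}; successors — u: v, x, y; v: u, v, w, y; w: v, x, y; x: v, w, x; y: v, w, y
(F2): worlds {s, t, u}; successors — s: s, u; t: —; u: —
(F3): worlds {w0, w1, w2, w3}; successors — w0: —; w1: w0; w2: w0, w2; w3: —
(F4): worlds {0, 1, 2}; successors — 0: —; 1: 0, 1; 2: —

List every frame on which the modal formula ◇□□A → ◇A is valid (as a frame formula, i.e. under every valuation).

Frame correspondent (Sahlqvist): ∀x ∀y (xRy → ∃w (yR²w ∧ xRw)) — i.e. a generalized confluence (Geach) condition.
(F1): satisfies the condition.
(F2): fails — sRu but no w with uR²w and sRw.
(F3): fails — w1Rw0 but no w with w0R²w and w1Rw.
(F4): fails — 1R0 but no w with 0R²w and 1Rw.
Valid on: (F1).

(F1)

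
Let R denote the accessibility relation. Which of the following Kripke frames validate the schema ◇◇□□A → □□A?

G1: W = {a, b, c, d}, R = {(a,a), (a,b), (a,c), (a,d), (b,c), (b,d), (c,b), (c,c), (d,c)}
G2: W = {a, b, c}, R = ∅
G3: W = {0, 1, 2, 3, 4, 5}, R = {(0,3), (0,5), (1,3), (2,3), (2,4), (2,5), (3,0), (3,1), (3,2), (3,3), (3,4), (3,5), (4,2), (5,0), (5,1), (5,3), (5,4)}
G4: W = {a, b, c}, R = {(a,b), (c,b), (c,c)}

G2

Frame correspondent (Sahlqvist): ∀x ∀y ∀z ((xR²y ∧ xR²z) → ∃w (yR²w ∧ z = w)) — i.e. a generalized confluence (Geach) condition.
G1: fails — aR²b, aR²a but no w with bR²w and a=w.
G2: holds.
G3: fails — 0R²4, 0R²0 but no w with 4R²w and 0=w.
G4: fails — cR²b, cR²b but no w with bR²w and b=w.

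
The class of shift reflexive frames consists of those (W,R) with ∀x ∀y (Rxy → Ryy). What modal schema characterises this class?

□(□ψ → ψ)

A defining formula is □(□ψ → ψ) (the T□ axiom).
Suppose □(□ψ→ψ) is valid. Take Rxy and set V(ψ)={w : Ryw}. Then at y, □ψ holds; since □(□ψ→ψ) at x, □ψ→ψ at y, so ψ at y, i.e. Ryy.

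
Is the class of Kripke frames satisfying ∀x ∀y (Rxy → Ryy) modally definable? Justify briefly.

Yes: it is shift-reflexivity, defined by the T□ schema □(□r → r).
Suppose □(□r→r) is valid. Take Rxy and set V(r)={w : Ryw}. Then at y, □r holds; since □(□r→r) at x, □r→r at y, so r at y, i.e. Ryy.

Yes — defined by □(□r → r)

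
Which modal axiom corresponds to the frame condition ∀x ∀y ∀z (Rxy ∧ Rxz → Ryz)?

◇r → □◇r

The condition is the Euclidean property. The 5 schema ◇r → □◇r defines it.
Suppose ◇r→□◇r is valid. Take Rxy, Rxz and set V(r)={y}. Then ◇r at x, so □◇r at x, so ◇r at z, so some w with Rzw has r; w=y, i.e. Rzy. By symmetry of the argument, Ryz.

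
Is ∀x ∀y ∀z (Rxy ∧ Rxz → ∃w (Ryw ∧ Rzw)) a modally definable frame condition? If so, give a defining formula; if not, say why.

This is a Sahlqvist condition; the .2 axiom ◇□r → □◇r defines it.
Suppose ◇□r→□◇r is valid. Take Rxy, Rxz and set V(r)={w : Ryw}. Then □r at y so ◇□r at x, so □◇r at x, so ◇r at z, giving w with Rzw and Ryw.

Yes, by ◇□r → □◇r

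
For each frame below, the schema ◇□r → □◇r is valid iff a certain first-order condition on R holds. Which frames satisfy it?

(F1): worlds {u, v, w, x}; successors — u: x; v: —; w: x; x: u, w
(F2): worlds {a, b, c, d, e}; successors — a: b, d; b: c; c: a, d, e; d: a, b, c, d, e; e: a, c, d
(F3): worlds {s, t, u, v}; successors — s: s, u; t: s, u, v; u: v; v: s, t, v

(F1)

This is the axiom for convergence; its first-order frame correspondent is ∀x ∀y ∀z (Rxy ∧ Rxz → ∃w (Ryw ∧ Rzw)).
(F1): holds.
(F2): fails — Rdc and Rdb but c and b have no common successor.
(F3): fails — Rsu and Rss but u and s have no common successor.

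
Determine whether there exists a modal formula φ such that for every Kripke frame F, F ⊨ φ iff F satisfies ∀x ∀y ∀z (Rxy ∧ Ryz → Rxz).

Yes, by □p → □□p

This is a Sahlqvist condition; the 4 axiom □p → □□p defines it.
Suppose □p→□□p is valid. Take Rxy, Ryz and set V(p)={w : Rxw}. Then □p at x, so □□p at x, so □p at y, so p at z, i.e. Rxz.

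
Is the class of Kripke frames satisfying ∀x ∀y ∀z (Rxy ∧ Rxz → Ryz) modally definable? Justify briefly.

The condition is the Euclidean property. A defining modal formula is ◇r → □◇r.
Suppose ◇r→□◇r is valid. Take Rxy, Rxz and set V(r)={y}. Then ◇r at x, so □◇r at x, so ◇r at z, so some w with Rzw has r; w=y, i.e. Rzy. By symmetry of the argument, Ryz.

Yes, by ◇r → □◇r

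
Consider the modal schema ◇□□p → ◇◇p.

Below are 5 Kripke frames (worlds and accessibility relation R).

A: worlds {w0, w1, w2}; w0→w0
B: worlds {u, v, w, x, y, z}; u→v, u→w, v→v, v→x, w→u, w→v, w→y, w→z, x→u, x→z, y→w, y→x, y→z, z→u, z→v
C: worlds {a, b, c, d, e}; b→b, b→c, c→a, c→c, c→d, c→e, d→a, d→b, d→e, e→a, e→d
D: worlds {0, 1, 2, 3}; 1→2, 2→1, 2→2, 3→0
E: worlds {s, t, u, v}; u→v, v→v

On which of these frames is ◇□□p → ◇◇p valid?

Frame correspondent (Sahlqvist): ∀x ∀y (xRy → ∃w (yR²w ∧ xR²w)) — i.e. a generalized confluence (Geach) condition.
A: condition met.
B: condition met.
C: fails — cRa but no w with aR²w and cR²w.
D: fails — 3R0 but no w with 0R²w and 3R²w.
E: condition met.
Valid on: A, B, E.

A, B, E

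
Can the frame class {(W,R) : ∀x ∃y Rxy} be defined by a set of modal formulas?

Yes — defined by □q → ◇q

Yes: it is seriality, defined by the D schema □q → ◇q.
Suppose □q→◇q is valid. At any x set V(q)=W. Then □q at x, so ◇q at x, so x has a successor.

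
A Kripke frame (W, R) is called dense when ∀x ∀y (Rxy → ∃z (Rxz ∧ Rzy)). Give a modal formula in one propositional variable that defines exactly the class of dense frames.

□□p → □p

The condition is density. The C4 schema □□p → □p defines it.
Suppose □□p→□p is valid. Take Rxy and set V(p)={w : xR²w}. Then □□p at x, so □p at x, so p at y, i.e. ∃z(Rxz∧Rzy).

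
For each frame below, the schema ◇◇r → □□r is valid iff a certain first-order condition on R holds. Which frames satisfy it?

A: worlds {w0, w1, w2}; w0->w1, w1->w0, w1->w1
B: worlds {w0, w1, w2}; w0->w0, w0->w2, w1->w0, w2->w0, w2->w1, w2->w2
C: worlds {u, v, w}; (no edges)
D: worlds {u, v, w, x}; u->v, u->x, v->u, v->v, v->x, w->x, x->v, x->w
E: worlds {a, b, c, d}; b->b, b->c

C

The schema corresponds to a generalized confluence (Geach) condition: ∀x ∀y ∀z ((xR²y ∧ xR²z) → ∃w (y = w ∧ z = w)).
A: fails — w0R²w0, w0R²w1 but w0 ≠ w1.
B: fails — w0R²w0, w0R²w1 but w0 ≠ w1.
C: holds.
D: fails — uR²u, uR²v but u ≠ v.
E: fails — bR²b, bR²c but b ≠ c.
Valid on: C.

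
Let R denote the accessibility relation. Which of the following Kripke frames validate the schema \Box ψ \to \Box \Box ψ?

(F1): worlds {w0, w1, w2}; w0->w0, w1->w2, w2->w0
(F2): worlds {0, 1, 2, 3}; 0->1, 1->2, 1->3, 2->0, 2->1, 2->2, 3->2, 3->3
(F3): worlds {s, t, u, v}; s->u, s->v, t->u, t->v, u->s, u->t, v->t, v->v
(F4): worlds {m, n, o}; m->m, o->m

(F4)

The schema corresponds to transitivity: \forall x \forall y \forall z (Rxy \wedge Ryz \to Rxz).
(F1): fails — Rw1w2 and Rw2w0 but not Rw1w0.
(F2): fails — R32 and R20 but not R30.
(F3): fails — Rtv and Rvt but not Rtt.
(F4): holds.
Valid on: (F4).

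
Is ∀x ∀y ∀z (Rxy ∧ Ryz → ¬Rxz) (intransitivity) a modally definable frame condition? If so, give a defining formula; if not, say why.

No

Any modally definable frame class is closed under surjective bounded morphisms.
The 7-cycle (worlds s,t,u,v,w,x,y with s→t→u→v→w→x→y→s) is intransitive. Mapping every world to a single reflexive point • is a surjective bounded morphism; the reflexive point is not intransitive (R••∧R•• but R••).
Hence intransitivity is not modally definable.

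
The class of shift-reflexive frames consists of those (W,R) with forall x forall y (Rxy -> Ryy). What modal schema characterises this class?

The condition is shift-reflexivity. The T□ schema □(□s → s) defines it.
Suppose □(□s→s) is valid. Take Rxy and set V(s)={w : Ryw}. Then at y, □s holds; since □(□s→s) at x, □s→s at y, so s at y, i.e. Ryy.

□(□s → s)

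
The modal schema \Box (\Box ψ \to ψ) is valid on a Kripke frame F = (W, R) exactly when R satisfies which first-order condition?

Shift-reflexivity

Suppose □(□ψ→ψ) is valid. Take Rxy and set V(ψ)={w : Ryw}. Then at y, □ψ holds; since □(□ψ→ψ) at x, □ψ→ψ at y, so ψ at y, i.e. Ryy.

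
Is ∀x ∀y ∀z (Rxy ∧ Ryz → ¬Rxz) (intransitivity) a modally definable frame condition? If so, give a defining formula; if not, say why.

Any modally definable frame class is closed under surjective bounded morphisms.
The 5-cycle (worlds s,t,u,v,w with s→t→u→v→w→s) is intransitive. Mapping every world to a single reflexive point • is a surjective bounded morphism; the reflexive point is not intransitive (R••∧R•• but R••).
So the class is not modally definable.

No — not modally definable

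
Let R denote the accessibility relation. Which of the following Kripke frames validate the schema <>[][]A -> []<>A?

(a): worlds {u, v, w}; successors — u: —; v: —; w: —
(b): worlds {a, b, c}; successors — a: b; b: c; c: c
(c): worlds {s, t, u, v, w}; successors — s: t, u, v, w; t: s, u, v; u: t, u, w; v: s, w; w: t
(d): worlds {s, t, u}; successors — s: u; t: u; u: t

(a), (b)

The schema corresponds to a generalized confluence (Geach) condition: forall x forall y forall z ((xRy & xRz) -> exists w (y R^2 w & zRw)).
(a): satisfies the condition.
(b): satisfies the condition.
(c): fails — sRw, sRw but no w* with wR²w* and wRw*.
(d): fails — sRu, sRu but no w with uR²w and uRw.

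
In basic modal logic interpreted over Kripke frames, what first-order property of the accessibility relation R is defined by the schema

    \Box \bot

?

This is the Ver axiom.
It corresponds to emptiness of R: \forall x \forall y \neg Rxy.

emptiness of R: \forall x \forall y \neg Rxy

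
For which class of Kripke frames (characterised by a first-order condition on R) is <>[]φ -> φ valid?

symmetry

Equivalently (dual form): φ → □◇φ.
Suppose φ→□◇φ is valid. Take Rxy and set V(φ)={x}. Then φ at x, so □◇φ at x, so ◇φ at y, so some z with Ryz has φ; z=x, i.e. Ryx.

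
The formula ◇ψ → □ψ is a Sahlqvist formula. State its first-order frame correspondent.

partial functionality: ∀x ∀y ∀z (Rxy ∧ Rxz → y = z)

This schema is the CD axiom.
It corresponds to partial functionality: ∀x ∀y ∀z (Rxy ∧ Rxz → y = z).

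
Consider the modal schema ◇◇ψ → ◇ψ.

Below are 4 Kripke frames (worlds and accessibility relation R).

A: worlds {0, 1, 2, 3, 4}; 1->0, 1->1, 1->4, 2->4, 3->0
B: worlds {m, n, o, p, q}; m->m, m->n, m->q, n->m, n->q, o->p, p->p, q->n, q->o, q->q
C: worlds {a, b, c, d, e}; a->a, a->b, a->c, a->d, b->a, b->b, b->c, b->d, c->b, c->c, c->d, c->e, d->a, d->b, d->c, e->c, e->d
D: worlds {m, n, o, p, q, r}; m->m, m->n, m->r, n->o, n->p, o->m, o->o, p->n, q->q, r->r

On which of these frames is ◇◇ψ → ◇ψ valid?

The schema corresponds to transitivity: ∀x ∀y ∀z (Rxy ∧ Ryz → Rxz).
A: holds.
B: fails — Rnq and Rqn but not Rnn.
C: fails — Rbc and Rce but not Rbe.
D: fails — Rom and Rmr but not Ror.

A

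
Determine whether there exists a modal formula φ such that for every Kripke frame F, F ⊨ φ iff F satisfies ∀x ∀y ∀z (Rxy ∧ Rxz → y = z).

This is a Sahlqvist condition; the CD axiom ◇p → □p defines it.
Suppose ◇p→□p is valid. Take Rxy, Rxz and set V(p)={y}. Then ◇p at x, so □p at x, so p at z, i.e. z=y.

Definable; ◇p → □p defines it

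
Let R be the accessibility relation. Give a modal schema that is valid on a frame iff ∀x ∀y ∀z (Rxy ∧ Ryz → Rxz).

A defining formula is □s → □□s (the 4 axiom).
Suppose □s→□□s is valid. Take Rxy, Ryz and set V(s)={w : Rxw}. Then □s at x, so □□s at x, so □s at y, so s at z, i.e. Rxz.

□s → □□s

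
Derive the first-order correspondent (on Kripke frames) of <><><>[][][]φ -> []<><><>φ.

forall x forall y forall z ((x R^3 y & xRz) -> exists w (y R^3 w & z R^3 w))

This is a Sahlqvist (Geach-type) schema ◇^3□^3φ → □^1◇^3φ.
First-order correspondent: forall x forall y forall z ((x R^3 y & xRz) -> exists w (y R^3 w & z R^3 w)).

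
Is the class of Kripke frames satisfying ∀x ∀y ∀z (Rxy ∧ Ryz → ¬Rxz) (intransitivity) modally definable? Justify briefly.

Not modally definable

Any modally definable frame class is closed under surjective bounded morphisms.
The 7-cycle (worlds a,b,c,d,e,f,g with a→b→c→d→e→f→g→a) is intransitive. Mapping every world to a single reflexive point • is a surjective bounded morphism; the reflexive point is not intransitive (R••∧R•• but R••).
So no modal formula (or set of formulas) defines exactly the intransitive frames.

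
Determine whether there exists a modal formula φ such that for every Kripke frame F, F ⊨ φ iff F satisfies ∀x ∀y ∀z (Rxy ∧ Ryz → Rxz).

This is a Sahlqvist condition; the 4 axiom □r → □□r defines it.
Suppose □r→□□r is valid. Take Rxy, Ryz and set V(r)={w : Rxw}. Then □r at x, so □□r at x, so □r at y, so r at z, i.e. Rxz.

Yes — defined by □r → □□r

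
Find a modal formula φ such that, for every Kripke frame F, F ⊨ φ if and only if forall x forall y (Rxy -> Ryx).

q → □◇q

The condition is symmetry. The B schema q → □◇q defines it.
Suppose q→□◇q is valid. Take Rxy and set V(q)={x}. Then q at x, so □◇q at x, so ◇q at y, so some z with Ryz has q; z=x, i.e. Ryx.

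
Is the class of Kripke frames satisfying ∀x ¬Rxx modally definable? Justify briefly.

Any modally definable frame class is closed under surjective bounded morphisms.
The 5-cycle (worlds s,t,u,v,w with s→t→u→v→w→s) is irreflexive, and the map sending every world to a single reflexive point • is a surjective bounded morphism (forth: every edge maps to (•,•); back: every world has a successor). So any modal formula valid on the 5-cycle is also valid on the reflexive point, which is not irreflexive.
So the class is not modally definable.

Not modally definable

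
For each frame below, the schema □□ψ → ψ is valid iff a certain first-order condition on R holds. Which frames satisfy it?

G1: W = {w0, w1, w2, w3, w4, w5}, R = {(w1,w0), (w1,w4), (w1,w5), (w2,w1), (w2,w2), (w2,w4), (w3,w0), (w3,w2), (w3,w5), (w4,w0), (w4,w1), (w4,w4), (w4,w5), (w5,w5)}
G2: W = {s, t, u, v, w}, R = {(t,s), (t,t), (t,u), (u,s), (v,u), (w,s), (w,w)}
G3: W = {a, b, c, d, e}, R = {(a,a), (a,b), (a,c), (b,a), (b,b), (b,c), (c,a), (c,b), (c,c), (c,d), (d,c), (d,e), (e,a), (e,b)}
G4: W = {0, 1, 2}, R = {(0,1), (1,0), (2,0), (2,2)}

This is the axiom for a generalized confluence (Geach) condition; its first-order frame correspondent is ∀x ∃w (xR²w ∧ x = w).
G1: fails — at w0 but no w with w0R²w and w0=w.
G2: fails — at s but no w* with sR²w* and s=w*.
G3: fails — at e but no w with eR²w and e=w.
G4: condition met.
Valid on: G4.

G4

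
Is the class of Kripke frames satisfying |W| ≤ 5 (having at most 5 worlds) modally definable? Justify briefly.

No

Modal frame validity is preserved under disjoint unions.
Any modal formula valid on each of 6 disjoint one-world frames is valid on their disjoint union (validity is preserved under disjoint unions). Each one-world frame has |W|=1≤5, but the union has |W|=6.
So the class is not modally definable.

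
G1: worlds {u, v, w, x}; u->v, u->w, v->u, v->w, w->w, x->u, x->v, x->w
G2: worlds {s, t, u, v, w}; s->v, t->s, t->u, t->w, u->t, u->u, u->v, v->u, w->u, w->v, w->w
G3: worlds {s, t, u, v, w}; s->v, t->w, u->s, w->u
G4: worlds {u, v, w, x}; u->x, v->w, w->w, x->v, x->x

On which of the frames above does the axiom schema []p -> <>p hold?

This is the axiom for seriality; its first-order frame correspondent is forall x exists y Rxy.
G1: satisfies the condition.
G2: satisfies the condition.
G3: fails — world v has no successor.
G4: satisfies the condition.

G1, G2, G4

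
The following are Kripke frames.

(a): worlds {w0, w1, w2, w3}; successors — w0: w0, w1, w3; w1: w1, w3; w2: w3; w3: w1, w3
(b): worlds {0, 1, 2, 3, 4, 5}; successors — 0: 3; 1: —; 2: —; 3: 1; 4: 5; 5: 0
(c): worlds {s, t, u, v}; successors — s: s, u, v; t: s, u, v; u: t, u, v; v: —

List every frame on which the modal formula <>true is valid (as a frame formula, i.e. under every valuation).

This is the axiom for seriality; its first-order frame correspondent is forall x exists y Rxy.
(a): condition met.
(b): fails — world 1 has no successor.
(c): fails — world v has no successor.
Valid on: (a).

(a)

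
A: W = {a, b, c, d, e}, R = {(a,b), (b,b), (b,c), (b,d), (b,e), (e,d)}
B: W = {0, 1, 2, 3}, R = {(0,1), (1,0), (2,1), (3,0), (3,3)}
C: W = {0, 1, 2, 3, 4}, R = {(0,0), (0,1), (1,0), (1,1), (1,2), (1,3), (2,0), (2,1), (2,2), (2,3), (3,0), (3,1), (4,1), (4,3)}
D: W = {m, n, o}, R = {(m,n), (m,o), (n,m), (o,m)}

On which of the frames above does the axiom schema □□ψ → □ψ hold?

C

The schema corresponds to density: ∀x ∀y (Rxy → ∃z (Rxz ∧ Rzy)).
A: fails — Red but no z with Rez and Rzd.
B: fails — R10 but no z with R1z and Rz0.
C: condition met.
D: fails — Rom but no z with Roz and Rzm.
Valid on: C.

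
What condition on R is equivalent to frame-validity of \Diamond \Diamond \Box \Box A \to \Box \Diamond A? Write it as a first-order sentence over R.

This is a Sahlqvist (Geach-type) schema ◇^2□^2A → □^1◇^1A.
First-order correspondent: \forall x \forall y \forall z ((x R^2 y \wedge xRz) \to \exists w (y R^2 w \wedge zRw)).

\forall x \forall y \forall z ((x R^2 y \wedge xRz) \to \exists w (y R^2 w \wedge zRw))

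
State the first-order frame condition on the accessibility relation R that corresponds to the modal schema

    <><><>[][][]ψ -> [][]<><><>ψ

forall x forall y forall z ((x R^3 y & x R^2 z) -> exists w (y R^3 w & z R^3 w))

This is a Sahlqvist (Geach-type) schema ◇^3□^3ψ → □^2◇^3ψ.
Minimal-valuation argument: fix x; take any y with xR^3y and any z with xR^2z. Set V(ψ) to the set of worlds R-reachable from y in exactly 3 steps. Then □^3ψ holds at y, so the antecedent holds at x; validity forces ◇^3ψ at z, giving a w with zR^3w and yR^3w.
First-order correspondent: forall x forall y forall z ((x R^3 y & x R^2 z) -> exists w (y R^3 w & z R^3 w)).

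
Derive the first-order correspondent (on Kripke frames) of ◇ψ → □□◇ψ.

This is a Sahlqvist (Geach-type) schema ◇^1□^0ψ → □^2◇^1ψ.
First-order correspondent: ∀x ∀y ∀z ((xRy ∧ xR²z) → ∃w (y = w ∧ zRw)).

∀x ∀y ∀z ((xRy ∧ xR²z) → ∃w (y = w ∧ zRw))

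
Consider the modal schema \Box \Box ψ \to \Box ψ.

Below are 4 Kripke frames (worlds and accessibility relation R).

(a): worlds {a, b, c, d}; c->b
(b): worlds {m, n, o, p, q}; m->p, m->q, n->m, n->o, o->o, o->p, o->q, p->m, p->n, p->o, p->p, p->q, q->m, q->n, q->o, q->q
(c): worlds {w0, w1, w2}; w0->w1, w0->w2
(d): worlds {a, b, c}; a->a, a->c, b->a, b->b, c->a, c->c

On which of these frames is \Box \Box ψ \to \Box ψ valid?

(d)

The schema corresponds to density: \forall x \forall y (Rxy \to \exists z (Rxz \wedge Rzy)).
(a): fails — Rcb but no z with Rcz and Rzb.
(b): fails — Rnm but no z with Rnz and Rzm.
(c): fails — Rw0w1 but no z with Rw0z and Rzw1.
(d): holds.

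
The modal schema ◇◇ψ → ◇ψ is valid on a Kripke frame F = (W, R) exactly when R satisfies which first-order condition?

transitivity

Equivalently (dual form): □ψ → □□ψ.
Suppose □ψ→□□ψ is valid. Take Rxy, Ryz and set V(ψ)={w : Rxw}. Then □ψ at x, so □□ψ at x, so □ψ at y, so ψ at z, i.e. Rxz.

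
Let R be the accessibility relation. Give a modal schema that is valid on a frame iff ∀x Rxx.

This is reflexivity; the standard corresponding axiom is T: □r → r.
Suppose □r→r is valid. At any x set V(r)={w : Rxw}. Then □r holds at x, so r holds at x, i.e. Rxx.

□r → r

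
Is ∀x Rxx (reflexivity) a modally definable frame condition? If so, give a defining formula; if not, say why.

This is a Sahlqvist condition; the T axiom □p → p defines it.

Yes, by □p → p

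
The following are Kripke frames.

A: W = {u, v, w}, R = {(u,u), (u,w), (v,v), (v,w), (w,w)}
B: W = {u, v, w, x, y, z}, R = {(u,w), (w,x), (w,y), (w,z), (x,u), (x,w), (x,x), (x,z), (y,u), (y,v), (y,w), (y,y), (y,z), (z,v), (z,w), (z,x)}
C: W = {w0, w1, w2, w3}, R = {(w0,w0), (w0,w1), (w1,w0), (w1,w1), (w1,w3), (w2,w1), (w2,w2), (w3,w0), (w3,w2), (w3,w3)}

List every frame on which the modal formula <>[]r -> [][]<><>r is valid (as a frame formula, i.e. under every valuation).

A, C

The schema corresponds to a generalized confluence (Geach) condition: forall x forall y forall z ((xRy & x R^2 z) -> exists w (yRw & z R^2 w)).
A: holds.
B: fails — wRx, wR²v but no t with xRt and vR²t.
C: holds.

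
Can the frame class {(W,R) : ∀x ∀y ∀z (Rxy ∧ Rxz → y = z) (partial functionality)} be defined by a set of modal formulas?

Definable; ◇p → □p defines it

The condition is partial functionality. A defining modal formula is ◇p → □p.
Suppose ◇p→□p is valid. Take Rxy, Rxz and set V(p)={y}. Then ◇p at x, so □p at x, so p at z, i.e. z=y.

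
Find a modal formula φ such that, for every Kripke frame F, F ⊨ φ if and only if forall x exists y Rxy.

□r → ◇r

The condition is seriality. The D schema □r → ◇r defines it.
Suppose □r→◇r is valid. At any x set V(r)=W. Then □r at x, so ◇r at x, so x has a successor.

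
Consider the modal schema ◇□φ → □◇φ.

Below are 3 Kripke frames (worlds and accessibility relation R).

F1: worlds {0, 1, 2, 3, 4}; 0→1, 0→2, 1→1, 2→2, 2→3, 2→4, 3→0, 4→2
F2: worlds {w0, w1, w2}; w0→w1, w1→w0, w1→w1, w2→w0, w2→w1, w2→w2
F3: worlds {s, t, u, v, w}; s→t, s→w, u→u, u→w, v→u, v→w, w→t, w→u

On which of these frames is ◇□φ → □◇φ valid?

This is the axiom for convergence; its first-order frame correspondent is ∀x ∀y ∀z (Rxy ∧ Rxz → ∃w (Ryw ∧ Rzw)).
F1: fails — R02 and R01 but 2 and 1 have no common successor.
F2: ✓.
F3: fails — Rsw and Rst but w and t have no common successor.
Valid on: F2.

F2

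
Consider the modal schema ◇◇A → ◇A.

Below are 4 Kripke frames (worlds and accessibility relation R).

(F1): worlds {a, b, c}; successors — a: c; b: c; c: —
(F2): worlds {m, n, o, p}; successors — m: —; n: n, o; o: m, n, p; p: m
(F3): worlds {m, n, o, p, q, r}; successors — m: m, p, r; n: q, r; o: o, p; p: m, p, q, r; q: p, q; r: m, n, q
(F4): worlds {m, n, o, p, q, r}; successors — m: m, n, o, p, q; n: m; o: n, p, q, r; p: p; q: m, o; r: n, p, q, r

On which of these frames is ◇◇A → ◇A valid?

(F1)

Frame correspondent (Sahlqvist): ∀x ∀y ∀z (Rxy ∧ Ryz → Rxz) — i.e. transitivity.
(F1): satisfies the condition.
(F2): fails — Ron and Rno but not Roo.
(F3): fails — Rnr and Rrm but not Rnm.
(F4): fails — Ron and Rnm but not Rom.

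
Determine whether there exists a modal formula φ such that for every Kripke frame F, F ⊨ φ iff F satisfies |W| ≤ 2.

Not definable by any modal formula

If a class were modally definable it would be closed under disjoint unions (Goldblatt–Thomason).
Any modal formula valid on each of 3 disjoint one-world frames is valid on their disjoint union (validity is preserved under disjoint unions). Each one-world frame has |W|=1≤2, but the union has |W|=3.
So the class is not modally definable.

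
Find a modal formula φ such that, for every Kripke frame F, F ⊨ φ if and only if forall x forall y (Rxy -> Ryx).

The condition is symmetry. The B schema q → □◇q defines it.
Suppose q→□◇q is valid. Take Rxy and set V(q)={x}. Then q at x, so □◇q at x, so ◇q at y, so some z with Ryz has q; z=x, i.e. Ryx.

q → □◇q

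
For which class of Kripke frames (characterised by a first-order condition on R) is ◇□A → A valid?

Symmetry

Equivalently (dual form): A → □◇A.
Suppose A→□◇A is valid. Take Rxy and set V(A)={x}. Then A at x, so □◇A at x, so ◇A at y, so some z with Ryz has A; z=x, i.e. Ryx.
The converse is a direct semantic check.
Frame condition: ∀x ∀y (Rxy → Ryx).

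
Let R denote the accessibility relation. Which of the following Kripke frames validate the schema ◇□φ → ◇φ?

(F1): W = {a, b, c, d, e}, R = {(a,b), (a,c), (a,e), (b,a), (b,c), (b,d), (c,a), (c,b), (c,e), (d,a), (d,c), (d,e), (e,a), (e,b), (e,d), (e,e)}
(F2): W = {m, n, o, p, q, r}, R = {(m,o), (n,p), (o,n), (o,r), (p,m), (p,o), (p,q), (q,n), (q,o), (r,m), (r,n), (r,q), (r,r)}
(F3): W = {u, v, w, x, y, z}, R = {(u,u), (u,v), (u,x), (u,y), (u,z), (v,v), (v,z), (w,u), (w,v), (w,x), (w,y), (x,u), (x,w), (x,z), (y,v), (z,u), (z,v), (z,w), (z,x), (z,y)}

Frame correspondent (Sahlqvist): ∀x ∀y (xRy → ∃w (yRw ∧ xRw)) — i.e. a generalized confluence (Geach) condition.
(F1): condition met.
(F2): fails — mRo but no w with oRw and mRw.
(F3): condition met.
Valid on: (F1), (F3).

(F1), (F3)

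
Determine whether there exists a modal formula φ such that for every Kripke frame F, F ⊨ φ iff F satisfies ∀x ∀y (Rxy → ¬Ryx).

Not definable by any modal formula

If a class were modally definable it would be closed under surjective bounded morphisms (Goldblatt–Thomason).
The 3-cycle (worlds a,b,c with a→b→c→a) is asymmetric. Mapping every world to a single reflexive point • is a surjective bounded morphism, and the reflexive point is not asymmetric (R•• but asymmetry requires ¬R••).
Hence asymmetry is not modally definable.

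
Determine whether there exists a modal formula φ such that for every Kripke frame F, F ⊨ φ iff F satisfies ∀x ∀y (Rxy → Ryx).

Definable; q → □◇q defines it

The condition is symmetry. A defining modal formula is q → □◇q.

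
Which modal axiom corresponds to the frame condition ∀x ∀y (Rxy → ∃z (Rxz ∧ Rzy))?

□□ψ → □ψ

This is density; the standard corresponding axiom is C4: □□ψ → □ψ.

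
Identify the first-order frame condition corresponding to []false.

emptiness of R: forall x forall y ~Rxy

□⊥ is valid iff no world has any successor (otherwise □⊥ fails at any world with one).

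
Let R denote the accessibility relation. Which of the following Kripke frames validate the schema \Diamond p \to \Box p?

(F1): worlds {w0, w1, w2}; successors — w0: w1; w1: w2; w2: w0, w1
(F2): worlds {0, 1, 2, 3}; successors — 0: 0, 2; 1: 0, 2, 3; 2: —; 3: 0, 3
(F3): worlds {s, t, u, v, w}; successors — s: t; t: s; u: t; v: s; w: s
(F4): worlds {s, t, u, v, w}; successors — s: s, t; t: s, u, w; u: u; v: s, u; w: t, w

(F3)

Frame correspondent (Sahlqvist): \forall x \forall y \forall z (Rxy \wedge Rxz \to y = z) — i.e. partial functionality.
(F1): fails — w2 sees both w0 and w1.
(F2): fails — 0 sees both 0 and 2.
(F3): ✓.
(F4): fails — s sees both s and t.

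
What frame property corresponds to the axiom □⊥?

Emptiness of R

This schema is the Ver axiom.
It corresponds to emptiness of R: ∀x ∀y ¬Rxy.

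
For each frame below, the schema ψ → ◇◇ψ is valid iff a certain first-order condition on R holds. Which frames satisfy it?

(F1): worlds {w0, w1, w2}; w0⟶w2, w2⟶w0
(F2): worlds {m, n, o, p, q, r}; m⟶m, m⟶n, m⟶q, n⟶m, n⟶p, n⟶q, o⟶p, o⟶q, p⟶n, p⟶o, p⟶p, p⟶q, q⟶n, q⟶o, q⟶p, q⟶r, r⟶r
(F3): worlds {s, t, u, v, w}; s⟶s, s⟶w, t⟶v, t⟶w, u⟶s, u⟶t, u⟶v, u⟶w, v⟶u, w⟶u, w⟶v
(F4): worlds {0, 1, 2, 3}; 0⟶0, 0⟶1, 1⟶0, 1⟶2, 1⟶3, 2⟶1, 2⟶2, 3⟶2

(F2)

This is the axiom for a generalized confluence (Geach) condition; its first-order frame correspondent is ∀x ∃w (x = w ∧ xR²w).
(F1): fails — at w1 but no w with w1=w and w1R²w.
(F2): condition met.
(F3): fails — at t but no w* with t=w* and tR²w*.
(F4): fails — at 3 but no w with 3=w and 3R²w.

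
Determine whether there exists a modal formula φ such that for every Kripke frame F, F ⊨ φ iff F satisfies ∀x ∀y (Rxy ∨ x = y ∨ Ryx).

Modal frame validity is preserved under disjoint unions.
Take 4 disjoint single-world reflexive frames: each is trivially connected, but their disjoint union has 4 worlds with no edge between distinct components, so it is not connected.
So no modal formula (or set of formulas) defines exactly the connected frames.

Not definable by any modal formula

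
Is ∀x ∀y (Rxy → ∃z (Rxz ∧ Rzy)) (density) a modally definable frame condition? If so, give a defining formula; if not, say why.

Definable; □□q → □q defines it

The condition is density. A defining modal formula is □□q → □q.
Suppose □□q→□q is valid. Take Rxy and set V(q)={w : xR²w}. Then □□q at x, so □q at x, so q at y, i.e. ∃z(Rxz∧Rzy).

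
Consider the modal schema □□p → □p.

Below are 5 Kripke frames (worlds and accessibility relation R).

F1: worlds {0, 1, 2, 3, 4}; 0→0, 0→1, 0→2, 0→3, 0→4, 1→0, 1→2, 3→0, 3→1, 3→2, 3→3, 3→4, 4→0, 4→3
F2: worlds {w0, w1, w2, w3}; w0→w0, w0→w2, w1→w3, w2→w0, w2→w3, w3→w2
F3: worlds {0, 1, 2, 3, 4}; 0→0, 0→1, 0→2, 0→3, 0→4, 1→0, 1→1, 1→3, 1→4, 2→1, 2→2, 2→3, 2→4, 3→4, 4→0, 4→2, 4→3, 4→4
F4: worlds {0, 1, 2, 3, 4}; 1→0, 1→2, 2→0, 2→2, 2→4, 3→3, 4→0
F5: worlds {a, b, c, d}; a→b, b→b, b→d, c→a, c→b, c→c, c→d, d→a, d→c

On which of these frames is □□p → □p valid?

F1, F3, F5

The schema corresponds to density: ∀x ∀y (Rxy → ∃z (Rxz ∧ Rzy)).
F1: ✓.
F2: fails — Rw3w2 but no z with Rw3z and Rzw2.
F3: ✓.
F4: fails — R40 but no z with R4z and Rz0.
F5: ✓.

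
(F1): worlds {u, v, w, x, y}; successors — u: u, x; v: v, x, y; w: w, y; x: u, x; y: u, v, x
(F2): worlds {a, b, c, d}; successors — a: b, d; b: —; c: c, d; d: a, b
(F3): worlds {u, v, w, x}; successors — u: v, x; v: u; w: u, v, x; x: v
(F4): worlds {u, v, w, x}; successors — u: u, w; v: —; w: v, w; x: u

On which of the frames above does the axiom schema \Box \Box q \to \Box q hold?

(F1), (F4)

This is the axiom for density; its first-order frame correspondent is \forall x \forall y (Rxy \to \exists z (Rxz \wedge Rzy)).
(F1): ✓.
(F2): fails — Rad but no z with Raz and Rzd.
(F3): fails — Rvu but no z with Rvz and Rzu.
(F4): ✓.
Valid on: (F1), (F4).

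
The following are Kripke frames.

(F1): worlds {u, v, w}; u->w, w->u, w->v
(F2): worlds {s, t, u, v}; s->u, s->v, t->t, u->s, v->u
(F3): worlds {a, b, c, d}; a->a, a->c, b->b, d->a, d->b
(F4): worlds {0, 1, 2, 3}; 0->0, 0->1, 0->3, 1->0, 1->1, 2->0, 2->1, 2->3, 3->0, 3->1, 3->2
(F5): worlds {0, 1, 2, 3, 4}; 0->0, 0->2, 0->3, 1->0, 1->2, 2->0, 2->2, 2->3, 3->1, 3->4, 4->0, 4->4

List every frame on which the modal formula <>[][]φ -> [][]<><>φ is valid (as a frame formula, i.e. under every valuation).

This is the axiom for a generalized confluence (Geach) condition; its first-order frame correspondent is forall x forall y forall z ((xRy & x R^2 z) -> exists w (y R^2 w & z R^2 w)).
(F1): fails — uRw, uR²u but no t with wR²t and uR²t.
(F2): fails — sRv, sR²u but no w with vR²w and uR²w.
(F3): fails — aRa, aR²c but no w with aR²w and cR²w.
(F4): satisfies the condition.
(F5): satisfies the condition.

(F4), (F5)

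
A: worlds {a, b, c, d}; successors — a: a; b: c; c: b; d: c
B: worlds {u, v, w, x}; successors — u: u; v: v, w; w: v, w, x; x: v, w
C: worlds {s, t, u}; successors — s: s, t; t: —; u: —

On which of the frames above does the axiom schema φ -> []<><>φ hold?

B

Frame correspondent (Sahlqvist): forall x forall z (xRz -> exists w (x = w & z R^2 w)) — i.e. a generalized confluence (Geach) condition.
A: fails — bRc but no w with b=w and cR²w.
B: condition met.
C: fails — sRt but no w with s=w and tR²w.
Valid on: B.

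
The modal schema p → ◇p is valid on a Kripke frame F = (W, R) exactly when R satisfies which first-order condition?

This is a form of the T axiom.
Its frame correspondent is reflexivity — ∀x Rxx.

Reflexivity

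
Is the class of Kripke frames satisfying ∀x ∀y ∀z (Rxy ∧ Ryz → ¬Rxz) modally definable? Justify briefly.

Not definable by any modal formula

Any modally definable frame class is closed under surjective bounded morphisms.
The 7-cycle (worlds w0,w1,w2,w3,w4,w5,w6 with w0→w1→w2→w3→w4→w5→w6→w0) is intransitive. Mapping every world to a single reflexive point • is a surjective bounded morphism; the reflexive point is not intransitive (R••∧R•• but R••).
Hence intransitivity is not modally definable.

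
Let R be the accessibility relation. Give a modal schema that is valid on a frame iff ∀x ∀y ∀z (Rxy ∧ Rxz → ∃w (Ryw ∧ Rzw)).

The condition is convergence. The .2 schema ◇□p → □◇p defines it.
Suppose ◇□p→□◇p is valid. Take Rxy, Rxz and set V(p)={w : Ryw}. Then □p at y so ◇□p at x, so □◇p at x, so ◇p at z, giving w with Rzw and Ryw.

◇□p → □◇p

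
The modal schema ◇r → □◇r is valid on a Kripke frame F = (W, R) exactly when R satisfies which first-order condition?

Suppose ◇r→□◇r is valid. Take Rxy, Rxz and set V(r)={y}. Then ◇r at x, so □◇r at x, so ◇r at z, so some w with Rzw has r; w=y, i.e. Rzy. By symmetry of the argument, Ryz.
The converse is a direct semantic check.
Frame condition: ∀x ∀y ∀z (Rxy ∧ Rxz → Ryz).

the Euclidean property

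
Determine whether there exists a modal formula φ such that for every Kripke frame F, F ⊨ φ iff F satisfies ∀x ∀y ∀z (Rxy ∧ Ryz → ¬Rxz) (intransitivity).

No

If a class were modally definable it would be closed under surjective bounded morphisms (Goldblatt–Thomason).
The 5-cycle (worlds w0,w1,w2,w3,w4 with w0→w1→w2→w3→w4→w0) is intransitive. Mapping every world to a single reflexive point • is a surjective bounded morphism; the reflexive point is not intransitive (R••∧R•• but R••).
So no modal formula (or set of formulas) defines exactly the intransitive frames.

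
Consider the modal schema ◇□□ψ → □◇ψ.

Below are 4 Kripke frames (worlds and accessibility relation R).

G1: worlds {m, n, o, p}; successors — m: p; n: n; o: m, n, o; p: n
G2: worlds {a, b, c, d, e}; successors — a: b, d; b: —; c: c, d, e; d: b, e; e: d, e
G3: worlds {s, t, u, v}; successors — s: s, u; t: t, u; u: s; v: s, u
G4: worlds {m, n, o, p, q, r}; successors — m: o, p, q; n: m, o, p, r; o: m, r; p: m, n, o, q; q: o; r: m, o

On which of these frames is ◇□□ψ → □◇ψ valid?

G3

The schema corresponds to a generalized confluence (Geach) condition: ∀x ∀y ∀z ((xRy ∧ xRz) → ∃w (yR²w ∧ zRw)).
G1: fails — oRm, oRm but no w with mR²w and mRw.
G2: fails — aRb, aRb but no w with bR²w and bRw.
G3: satisfies the condition.
G4: fails — mRq, mRq but no w with qR²w and qRw.
Valid on: G3.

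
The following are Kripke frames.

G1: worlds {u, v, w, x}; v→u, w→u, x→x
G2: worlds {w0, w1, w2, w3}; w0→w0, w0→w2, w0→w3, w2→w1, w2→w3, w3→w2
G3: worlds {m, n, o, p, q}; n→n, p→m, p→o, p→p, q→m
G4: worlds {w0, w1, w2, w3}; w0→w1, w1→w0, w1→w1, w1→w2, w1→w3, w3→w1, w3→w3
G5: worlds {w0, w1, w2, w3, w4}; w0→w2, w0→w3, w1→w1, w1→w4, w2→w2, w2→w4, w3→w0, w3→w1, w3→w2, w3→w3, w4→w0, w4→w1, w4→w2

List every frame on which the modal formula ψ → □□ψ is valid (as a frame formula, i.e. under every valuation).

G1

This is the axiom for a generalized confluence (Geach) condition; its first-order frame correspondent is ∀x ∀z (xR²z → ∃w (x = w ∧ z = w)).
G1: condition met.
G2: fails — w0R²w1 but w0 ≠ w1.
G3: fails — pR²m but p ≠ m.
G4: fails — w0R²w1 but w0 ≠ w1.
G5: fails — w0R²w1 but w0 ≠ w1.
Valid on: G1.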